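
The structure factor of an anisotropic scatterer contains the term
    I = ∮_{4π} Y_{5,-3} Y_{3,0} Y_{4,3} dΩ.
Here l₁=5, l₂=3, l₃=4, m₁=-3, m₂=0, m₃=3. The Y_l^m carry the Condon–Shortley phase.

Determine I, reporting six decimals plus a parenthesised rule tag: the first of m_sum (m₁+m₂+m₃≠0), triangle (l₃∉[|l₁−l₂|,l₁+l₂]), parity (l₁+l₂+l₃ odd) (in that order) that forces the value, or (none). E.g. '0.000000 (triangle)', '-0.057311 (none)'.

m-sum 0 ✓  L=12 even ✓  2≤4≤8 ✓
Π(2lᵢ+1) = 11×7×9 = 693
triangle coeff Δ(5,3,4) = 1/180180
Σ_t [1,3]: t=1:−1/576 t=2:+1/144 t=3:−1/576 = 1/288
(3j)²=20/1001 [(5 3 4; 0 0 0)], sign=+1
Σ_t [2,3]: t=2:+1/2880 t=3:−1/1440 = -1/2880
(3j)²=7/715 [(5 3 4; -3 0 3)], sign=+1
⇒ 4πI² = 252/1859
I = (+1)√(252/1859/(4π)) = 0.10386175
No selection rule forces the value: the integral is nonzero (none).

0.103862 (none)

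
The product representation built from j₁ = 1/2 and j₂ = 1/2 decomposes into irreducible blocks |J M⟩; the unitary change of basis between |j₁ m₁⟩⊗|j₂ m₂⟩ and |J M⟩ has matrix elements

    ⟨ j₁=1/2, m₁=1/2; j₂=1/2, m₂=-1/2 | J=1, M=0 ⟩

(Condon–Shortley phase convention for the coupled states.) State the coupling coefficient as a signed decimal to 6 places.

+0.707107  (= +√(1/2))

triangle: 0!*1!*1!/3! = 1/6
(j±m)!: 1!*0!*0!*1!*1!*1! = 1
prefactor² = (2J+1)*Δ*N² = 1/2
  k=0: +1/(0!*0!*0!*0!*1!*1!) = 1
Σ = 1  ⇒  CG² = 1/2*1² = 1/2
CG = +√(1/2) = +0.707107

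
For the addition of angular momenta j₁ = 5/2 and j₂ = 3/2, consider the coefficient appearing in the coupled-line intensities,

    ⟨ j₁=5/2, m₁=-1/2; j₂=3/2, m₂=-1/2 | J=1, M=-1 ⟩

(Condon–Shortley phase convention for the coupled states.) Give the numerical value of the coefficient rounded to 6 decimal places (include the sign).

j₁+j₂−J=3  J+j₁−j₂=2  J−j₁+j₂=0  j₁+j₂+J+1=6
(j₁±m₁, j₂±m₂, J±M) = (2,3,1,2,0,2)
P² = 12/5
sum k=1..1:
  [1] −1/4 = -1/4
S = -1/4
C² = P²·S² = 3/20 ; C = -0.387298

-0.387298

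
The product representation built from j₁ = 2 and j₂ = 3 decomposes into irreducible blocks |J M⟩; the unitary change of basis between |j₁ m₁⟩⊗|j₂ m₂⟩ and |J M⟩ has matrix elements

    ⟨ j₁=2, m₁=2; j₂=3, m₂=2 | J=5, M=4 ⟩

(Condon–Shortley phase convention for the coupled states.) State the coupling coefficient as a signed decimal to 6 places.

triangle: 0!*4!*6!/11! = 17280/39916800
(j±m)!: 4!*0!*5!*1!*9!*1! = 1045094400
prefactor² = (2J+1)*Δ*N² = 4976640
  k=0: +1/(0!*0!*0!*5!*4!*1!) = 1/2880
Σ = 1/2880  ⇒  CG² = 4976640*(1/2880)² = 3/5
CG = +√(3/5) = +0.774597

+0.774597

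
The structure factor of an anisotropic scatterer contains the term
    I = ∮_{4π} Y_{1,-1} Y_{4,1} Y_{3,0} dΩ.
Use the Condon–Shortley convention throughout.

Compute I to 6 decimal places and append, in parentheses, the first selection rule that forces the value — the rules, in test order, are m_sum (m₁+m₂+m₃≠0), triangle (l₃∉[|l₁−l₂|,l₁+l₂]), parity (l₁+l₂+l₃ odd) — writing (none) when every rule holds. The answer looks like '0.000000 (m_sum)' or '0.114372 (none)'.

-0.194664 (none)

Checks pass: Σm=0; 8 even; l₃=3∈[3,5].
(2·1+1)(2·4+1)(2·3+1) = 189
Δ: 2! 0! 6! / 9! → 1/252
sum: t=1:−1/36 = -1/36
3j²(1 4 3; 0 0 0) = Δ·Π!·Σ² = 4/63  (sign +1)
sum: t=2:+1/72 = 1/72
3j²(1 4 3; -1 1 0) = Δ·Π!·Σ² = 5/126  (sign -1)
combine: 4πI² = 189·4/63·5/126 = 10/21
take √, sign -1: I = -0.19466390
No selection rule forces the value: the integral is nonzero (none).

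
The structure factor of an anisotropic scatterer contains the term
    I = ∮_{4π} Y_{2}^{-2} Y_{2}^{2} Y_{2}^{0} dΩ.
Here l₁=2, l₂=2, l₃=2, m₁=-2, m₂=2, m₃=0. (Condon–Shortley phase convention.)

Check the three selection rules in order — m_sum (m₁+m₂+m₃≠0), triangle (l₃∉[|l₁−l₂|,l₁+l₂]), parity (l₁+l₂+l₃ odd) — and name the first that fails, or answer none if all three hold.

azimuthal sum: -2 + 2 + 0 = 0  ✓
0 ≤ 2 ≤ 4 (triangle on l)  ✓
L = 2 + 2 + 2 = 6 (even)  ✓

none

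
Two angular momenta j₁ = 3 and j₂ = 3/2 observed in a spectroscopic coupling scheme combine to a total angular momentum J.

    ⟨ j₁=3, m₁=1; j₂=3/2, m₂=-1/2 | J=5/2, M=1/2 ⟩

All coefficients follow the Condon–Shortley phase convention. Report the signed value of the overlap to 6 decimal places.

−√(1/70) = -0.119523

triangle: 2!*4!*1!/8! = 48/40320
(j±m)!: 4!*2!*1!*2!*3!*2! = 1152
prefactor² = (2J+1)*Δ*N² = 288/35
  k=0: +1/(0!*2!*2!*1!*2!*0!) = 1/8
  k=1: −1/(1!*1!*1!*0!*3!*1!) = -1/6
Σ = -1/24  ⇒  CG² = 288/35*(-1/24)² = 1/70
CG = −√(1/70) = -0.119523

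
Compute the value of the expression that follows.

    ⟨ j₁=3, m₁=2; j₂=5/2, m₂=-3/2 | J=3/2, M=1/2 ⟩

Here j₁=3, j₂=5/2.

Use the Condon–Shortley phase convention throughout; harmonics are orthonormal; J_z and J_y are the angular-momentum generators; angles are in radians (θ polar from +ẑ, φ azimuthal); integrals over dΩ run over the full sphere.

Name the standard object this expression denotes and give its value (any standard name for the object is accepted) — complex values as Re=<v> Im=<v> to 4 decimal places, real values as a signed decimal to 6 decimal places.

This is a Clebsch–Gordan (vector-coupling) coefficient.
√[4·4!2!1!/8! · 5!1!1!4!2!1!] = √(192/7)
  +(−1)^0/∏(0,4,1,1,1,0)! = 1/24  (running 1/24)
  +(−1)^1/∏(1,3,0,0,2,1)! = -1/12  (running -1/24)
⟨..|..⟩ = √(192/7)·(-1/24) = -0.218218

Clebsch–Gordan coefficient, −√(1/21) ≈ -0.218218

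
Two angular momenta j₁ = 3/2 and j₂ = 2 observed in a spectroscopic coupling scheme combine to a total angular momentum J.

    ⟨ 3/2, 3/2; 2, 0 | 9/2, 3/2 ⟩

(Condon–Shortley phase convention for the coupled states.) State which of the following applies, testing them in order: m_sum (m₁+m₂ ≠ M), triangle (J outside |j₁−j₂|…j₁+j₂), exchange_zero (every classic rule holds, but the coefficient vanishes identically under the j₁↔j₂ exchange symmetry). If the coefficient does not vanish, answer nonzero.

triangle

m-sum: m₁+m₂ = 3/2+0 = 3/2, M = 3/2  ✓
triangle: need |j₁−j₂| ≤ J ≤ j₁+j₂, i.e. J ∈ [1/2, 7/2]; J = 9/2 is outside ✗ ⇒ coefficient is 0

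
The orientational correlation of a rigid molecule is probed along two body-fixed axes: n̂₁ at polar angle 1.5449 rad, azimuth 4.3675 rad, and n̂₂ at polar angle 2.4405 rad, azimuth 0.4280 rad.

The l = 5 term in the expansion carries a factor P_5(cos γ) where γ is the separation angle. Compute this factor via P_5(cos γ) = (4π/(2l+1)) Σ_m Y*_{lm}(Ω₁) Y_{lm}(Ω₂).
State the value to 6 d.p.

-0.153377

Expand P_5 via completeness: Σ_{m} conj(Y_{5,m}) at Ω₁ times Y_{5,m} at Ω₂ —
  m=-5: (-0.45790 + 0.07091j) × (-0.02794 - 0.04366j) = 0.01589 + 0.01801j  (running Σ = 0.01589 + 0.01801j)
  m=-4: (0.00721 - 0.03726j) × (0.02733 + 0.19224j) = 0.00736 + 0.00037j  (running Σ = 0.02325 + 0.01838j)
  m=-3: (-0.29531 - 0.17547j) × (0.11177 - 0.37896j) = -0.09950 + 0.09230j  (running Σ = -0.07625 + 0.11068j)
  m=-2: (0.03376 - 0.02785j) × (-0.26551 + 0.30592j) = -0.00044 + 0.01772j  (running Σ = -0.07670 + 0.12840j)
  m=-1: (-0.10723 - 0.29849j) × (-0.00278 + 0.00127j) = 0.00068 + 0.00069j  (running Σ = -0.07602 + 0.12910j)
  m=0: (0.04528 + 0.00000j) × (0.39266 + 0.00000j) = 0.01778 + 0.00000j  (running Σ = -0.05824 + 0.12910j)
  m=1: (0.10723 - 0.29849j) × (0.00278 + 0.00127j) = 0.00068 - 0.00069j  (running Σ = -0.05756 + 0.12840j)
  m=2: (0.03376 + 0.02785j) × (-0.26551 - 0.30592j) = -0.00044 - 0.01772j  (running Σ = -0.05801 + 0.11068j)
  m=3: (0.29531 - 0.17547j) × (-0.11177 - 0.37896j) = -0.09950 - 0.09230j  (running Σ = -0.15751 + 0.01838j)
  m=4: (0.00721 + 0.03726j) × (0.02733 - 0.19224j) = 0.00736 - 0.00037j  (running Σ = -0.15015 + 0.01801j)
  m=5: (0.45790 + 0.07091j) × (0.02794 - 0.04366j) = 0.01589 - 0.01801j  (running Σ = -0.13426 - 0.00000j)
Total Σ_m = -0.13426 - 0.00000j. Multiply by 1.142397: -0.15338 - 0.00000j. P_5(cos γ) = -0.153377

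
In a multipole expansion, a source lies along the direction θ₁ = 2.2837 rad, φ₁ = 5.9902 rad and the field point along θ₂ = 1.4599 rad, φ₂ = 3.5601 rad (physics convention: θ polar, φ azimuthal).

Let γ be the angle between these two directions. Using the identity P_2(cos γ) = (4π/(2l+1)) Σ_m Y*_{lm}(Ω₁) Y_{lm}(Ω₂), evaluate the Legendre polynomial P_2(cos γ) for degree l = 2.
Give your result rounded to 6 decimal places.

Addition theorem: P_2(cos γ) = (4π/5) Σ_m Y*_{lm}(Ω₁) Y_{lm}(Ω₂), m = −2…2:
  m=-2: Y*=+0.184167-0.122238i  Y=+0.255513-0.283352i  product +0.012421-0.083417i
  m=-1: Y*=-0.365933+0.110390i  Y=-0.077639+0.034532i  product +0.024599-0.021207i
  m=+0: Y*=+0.089343-0.000000i  Y=-0.303803+0.000000i  product -0.027143+0.000000i
  m=+1: Y*=+0.365933+0.110390i  Y=+0.077639+0.034532i  product +0.024599+0.021207i
  m=+2: Y*=+0.184167+0.122238i  Y=+0.255513+0.283352i  product +0.012421+0.083417i
Σ over m = +0.046896+0.000000i; ×(4π/5) → +0.117861+0.000000i. Real part: 0.117861

0.117861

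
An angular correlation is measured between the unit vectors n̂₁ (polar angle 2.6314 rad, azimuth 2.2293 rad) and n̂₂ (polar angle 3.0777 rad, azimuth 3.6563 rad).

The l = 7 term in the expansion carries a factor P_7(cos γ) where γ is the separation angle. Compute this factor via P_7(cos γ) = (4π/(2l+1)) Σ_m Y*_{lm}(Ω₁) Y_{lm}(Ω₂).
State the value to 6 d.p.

-0.411071

Summing Y*_{l m}(θ₁,φ₁)·Y_{l m}(θ₂,φ₂) over m ∈ [−7, 7]; prefactor 4π/(2·7+1) = 0.837758:
  m=-7: (-0.00329 + 0.00034j) × (0.00000 - 0.00000j) = -0.00000 + 0.00000j  (running Σ = -0.00000 + 0.00000j)
  m=-6: (-0.01528 - 0.01603j) × (0.00000 + 0.00000j) = -0.00000 - 0.00000j  (running Σ = -0.00000 - 0.00000j)
  m=-5: (0.01364 - 0.08967j) × (0.00000 + 0.00000j) = 0.00000 - 0.00000j  (running Σ = 0.00000 - 0.00000j)
  m=-4: (0.21962 - 0.12215j) × (0.00006 + 0.00011j) = 0.00003 + 0.00002j  (running Σ = 0.00003 + 0.00002j)
  m=-3: (0.42243 + 0.18095j) × (-0.00006 + 0.00228j) = -0.00044 + 0.00095j  (running Σ = -0.00041 + 0.00097j)
  m=-2: (0.11576 + 0.44630j) × (-0.01551 + 0.02579j) = -0.01331 - 0.00394j  (running Σ = -0.01372 - 0.00297j)
  m=-1: (-0.00384 + 0.00496j) × (-0.22099 + 0.12498j) = 0.00023 - 0.00158j  (running Σ = -0.01349 - 0.00455j)
  m=0: (0.44976 + 0.00000j) × (-1.03098 + 0.00000j) = -0.46370 + 0.00000j  (running Σ = -0.47719 - 0.00455j)
  m=1: (0.00384 + 0.00496j) × (0.22099 + 0.12498j) = 0.00023 + 0.00158j  (running Σ = -0.47696 - 0.00297j)
  m=2: (0.11576 - 0.44630j) × (-0.01551 - 0.02579j) = -0.01331 + 0.00394j  (running Σ = -0.49027 + 0.00097j)
  m=3: (-0.42243 + 0.18095j) × (0.00006 + 0.00228j) = -0.00044 - 0.00095j  (running Σ = -0.49071 + 0.00002j)
  m=4: (0.21962 + 0.12215j) × (0.00006 - 0.00011j) = 0.00003 - 0.00002j  (running Σ = -0.49068 - 0.00000j)
  m=5: (-0.01364 - 0.08967j) × (-0.00000 + 0.00000j) = 0.00000 + 0.00000j  (running Σ = -0.49068 - 0.00000j)
  m=6: (-0.01528 + 0.01603j) × (0.00000 - 0.00000j) = -0.00000 + 0.00000j  (running Σ = -0.49068 + 0.00000j)
  m=7: (0.00329 + 0.00034j) × (-0.00000 - 0.00000j) = -0.00000 - 0.00000j  (running Σ = -0.49068 + 0.00000j)
Σ over m = -0.49068 + 0.00000j; ×(4π/15) → -0.41107 + 0.00000j. Real part: -0.411071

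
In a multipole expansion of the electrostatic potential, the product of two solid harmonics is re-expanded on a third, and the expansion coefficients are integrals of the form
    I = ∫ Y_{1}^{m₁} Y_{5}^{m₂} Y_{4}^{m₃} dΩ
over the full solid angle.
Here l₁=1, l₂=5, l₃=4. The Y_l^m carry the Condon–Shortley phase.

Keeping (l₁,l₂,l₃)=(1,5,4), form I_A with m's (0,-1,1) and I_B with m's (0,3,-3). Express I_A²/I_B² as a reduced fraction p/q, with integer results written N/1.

Shared (l₁,l₂,l₃)=(1,5,4): N and (l;000)² cancel in I_A²/I_B².
A: Δ = 2!·0!·8!/11! = 1/495; Racah Σ t=1..1: t=1:−1/720 = -1/720; ⇒ 3j(1 5 4; 0 -1 1)² = 8/165, sgn +1
B: Δ = 2!·0!·8!/11! = 1/495; Racah Σ t=1..1: t=1:−1/5040 = -1/5040; ⇒ 3j(1 5 4; 0 3 -3)² = 16/495, sgn +1
I_A²/I_B² = (8/165)/(16/495) = 3/2

3/2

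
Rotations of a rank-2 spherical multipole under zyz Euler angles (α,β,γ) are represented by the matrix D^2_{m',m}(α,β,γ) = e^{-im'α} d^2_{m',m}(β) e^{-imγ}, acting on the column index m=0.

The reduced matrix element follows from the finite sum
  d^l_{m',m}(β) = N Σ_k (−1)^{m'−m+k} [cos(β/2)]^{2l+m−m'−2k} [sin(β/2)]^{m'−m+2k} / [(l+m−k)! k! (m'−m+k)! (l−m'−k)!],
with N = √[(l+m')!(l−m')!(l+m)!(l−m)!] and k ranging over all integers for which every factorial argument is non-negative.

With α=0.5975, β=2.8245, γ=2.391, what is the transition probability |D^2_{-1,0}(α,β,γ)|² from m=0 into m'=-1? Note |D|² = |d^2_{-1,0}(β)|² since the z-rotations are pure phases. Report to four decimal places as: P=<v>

D^2_{-1,0}(0.5975,2.8245,2.3910) = e^{-i·-1·0.5975}·d^2_{-1,0}(2.8245)·e^{-i·0·2.3910}. Compute d first:
c=cos(2.824500/2)=0.157883, s=sin(2.824500/2)=0.987458; N=√[1·6·2·2]=4.898979
k: max(0,(0)−(-1))=1 … min(2+(0),2−(-1))=2
  k=1: (−1)^0·4.8990/(2)·0.1579^3·0.9875^1 = +0.009519
  k=2: (−1)^1·4.8990/(2)·0.1579^1·0.9875^3 = -0.372363
d^2_{-1,0}(2.8245) = +0.009519 -0.372363 = -0.362844
|D^2_{-1,0}|² = |d^2_{-1,0}(β)|² = (-0.362844)² = 0.131656 (the z-rotation phases have unit modulus)

P=0.1317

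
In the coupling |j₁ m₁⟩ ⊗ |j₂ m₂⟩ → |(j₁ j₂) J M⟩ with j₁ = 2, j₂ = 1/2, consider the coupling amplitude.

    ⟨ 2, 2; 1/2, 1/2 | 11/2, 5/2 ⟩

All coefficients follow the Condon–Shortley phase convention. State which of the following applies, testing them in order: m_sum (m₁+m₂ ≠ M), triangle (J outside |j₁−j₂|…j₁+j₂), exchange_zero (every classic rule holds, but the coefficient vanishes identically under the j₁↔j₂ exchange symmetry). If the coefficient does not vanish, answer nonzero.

m-sum: m₁+m₂ = 2+1/2 = 5/2, M = 5/2  ✓
triangle: need |j₁−j₂| ≤ J ≤ j₁+j₂, i.e. J ∈ [3/2, 5/2]; J = 11/2 is outside ✗ ⇒ coefficient is 0

triangle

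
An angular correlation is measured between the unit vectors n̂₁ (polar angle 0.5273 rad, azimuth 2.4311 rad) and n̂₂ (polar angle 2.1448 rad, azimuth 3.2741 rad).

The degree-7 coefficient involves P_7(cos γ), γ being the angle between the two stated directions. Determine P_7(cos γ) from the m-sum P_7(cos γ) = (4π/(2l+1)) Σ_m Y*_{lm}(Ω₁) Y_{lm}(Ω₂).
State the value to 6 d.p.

Addition theorem: P_7(cos γ) = (4π/15) Σ_m Y*_{lm}(Ω₁) Y_{lm}(Ω₂), m = −7…7:
  [-7]  conj(Y_{7,-7})(Ω₁) = -0.001054-0.003947i ; Y_{7,-7}(Ω₂) = -0.088308+0.117806i ; Δ = +0.000558+0.000224i
  [-6]  conj(Y_{7,-6})(Ω₁) = -0.011404+0.023643i ; Y_{7,-6}(Ω₂) = -0.249443+0.254302i ; Δ = -0.003168-0.008798i
  [-5]  conj(Y_{7,-5})(Ω₁) = +0.094512-0.041176i ; Y_{7,-5}(Ω₂) = -0.342219+0.266992i ; Δ = -0.021350+0.039325i
  [-4]  conj(Y_{7,-4})(Ω₁) = -0.260613-0.080509i ; Y_{7,-4}(Ω₂) = -0.142408+0.083445i ; Δ = +0.043831-0.010282i
  [-3]  conj(Y_{7,-3})(Ω₁) = +0.250832+0.399477i ; Y_{7,-3}(Ω₂) = +0.243313-0.102161i ; Δ = +0.101842+0.071573i
  [-2]  conj(Y_{7,-2})(Ω₁) = +0.064400-0.426654i ; Y_{7,-2}(Ω₂) = +0.289168-0.078480i ; Δ = -0.014861-0.128429i
  [-1]  conj(Y_{7,-1})(Ω₁) = +0.038309-0.032960i ; Y_{7,-1}(Ω₂) = -0.147164+0.019615i ; Δ = -0.004991+0.005602i
  [+0]  conj(Y_{7,0})(Ω₁) = -0.446907-0.000000i ; Y_{7,0}(Ω₂) = -0.319887+0.000000i ; Δ = +0.142960+0.000000i
  [+1]  conj(Y_{7,1})(Ω₁) = -0.038309-0.032960i ; Y_{7,1}(Ω₂) = +0.147164+0.019615i ; Δ = -0.004991-0.005602i
  [+2]  conj(Y_{7,2})(Ω₁) = +0.064400+0.426654i ; Y_{7,2}(Ω₂) = +0.289168+0.078480i ; Δ = -0.014861+0.128429i
  [+3]  conj(Y_{7,3})(Ω₁) = -0.250832+0.399477i ; Y_{7,3}(Ω₂) = -0.243313-0.102161i ; Δ = +0.101842-0.071573i
  [+4]  conj(Y_{7,4})(Ω₁) = -0.260613+0.080509i ; Y_{7,4}(Ω₂) = -0.142408-0.083445i ; Δ = +0.043831+0.010282i
  [+5]  conj(Y_{7,5})(Ω₁) = -0.094512-0.041176i ; Y_{7,5}(Ω₂) = +0.342219+0.266992i ; Δ = -0.021350-0.039325i
  [+6]  conj(Y_{7,6})(Ω₁) = -0.011404-0.023643i ; Y_{7,6}(Ω₂) = -0.249443-0.254302i ; Δ = -0.003168+0.008798i
  [+7]  conj(Y_{7,7})(Ω₁) = +0.001054-0.003947i ; Y_{7,7}(Ω₂) = +0.088308+0.117806i ; Δ = +0.000558-0.000224i
Σ over m = +0.346682+0.000000i; ×(4π/15) → +0.290436+0.000000i. Real part: 0.290436

0.290436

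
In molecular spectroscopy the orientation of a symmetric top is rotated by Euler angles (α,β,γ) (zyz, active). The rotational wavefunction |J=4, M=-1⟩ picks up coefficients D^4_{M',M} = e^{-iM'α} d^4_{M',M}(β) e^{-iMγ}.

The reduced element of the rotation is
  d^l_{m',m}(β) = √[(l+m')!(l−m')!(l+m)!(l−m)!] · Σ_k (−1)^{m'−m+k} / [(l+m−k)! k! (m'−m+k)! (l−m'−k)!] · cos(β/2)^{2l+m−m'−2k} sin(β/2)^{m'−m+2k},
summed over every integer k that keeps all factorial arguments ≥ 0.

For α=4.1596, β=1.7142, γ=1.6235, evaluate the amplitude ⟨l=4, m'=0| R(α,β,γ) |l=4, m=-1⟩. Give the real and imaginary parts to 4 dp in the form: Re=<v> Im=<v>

D^4_{0,-1}(4.1596,1.7142,1.6235) = e^{-i·0·4.1596}·d^4_{0,-1}(1.7142)·e^{-i·-1·1.6235}. Compute d first:
c=cos(1.714200/2)=0.654632, s=sin(1.714200/2)=0.755947; N=√[24·24·6·120]=643.987578
The bounds max(0,m−m')=0 and min(l+m,l−m')=3 give 4 terms
  k=0: (−1)^1·643.9876/(144)·0.6546^7·0.7559^1 = -0.174176
  k=1: (−1)^2·643.9876/(24)·0.6546^5·0.7559^3 = +1.393569
  k=2: (−1)^3·643.9876/(24)·0.6546^3·0.7559^5 = -1.858303
  k=3: (−1)^4·643.9876/(144)·0.6546^1·0.7559^7 = +0.413003
d^4_{0,-1}(1.7142) = -0.174176 +1.393569 -1.858303 +0.413003 = -0.225907
Phases: e^{-i·(0)·4.1596}=+1.000000+0.000000i, e^{-i·(-1)·1.6235}=-0.052679+0.998611i ⇒ D=+0.011901-0.225593i

Re=0.0119 Im=-0.2256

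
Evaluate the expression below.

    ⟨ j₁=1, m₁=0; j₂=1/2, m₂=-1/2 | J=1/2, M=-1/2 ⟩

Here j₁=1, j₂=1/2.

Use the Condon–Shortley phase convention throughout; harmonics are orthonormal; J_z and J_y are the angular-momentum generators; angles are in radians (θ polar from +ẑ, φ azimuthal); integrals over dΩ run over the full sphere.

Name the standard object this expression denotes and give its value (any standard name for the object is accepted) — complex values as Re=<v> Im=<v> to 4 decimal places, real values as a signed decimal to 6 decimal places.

This is a Clebsch–Gordan (vector-coupling) coefficient.
triangle: 1!×1!×0!/3! = 1/6
(j±m)!: 1!×1!×0!×1!×0!×1! = 1
prefactor² = (2J+1)×Δ×N² = 1/3
  k=0: +1/(0!×1!×1!×0!×0!×0!) = 1
Σ = 1  ⇒  CG² = 1/3×1² = 1/3
CG = +√(1/3) = +0.577350

Clebsch–Gordan coefficient, +√(1/3) ≈ +0.577350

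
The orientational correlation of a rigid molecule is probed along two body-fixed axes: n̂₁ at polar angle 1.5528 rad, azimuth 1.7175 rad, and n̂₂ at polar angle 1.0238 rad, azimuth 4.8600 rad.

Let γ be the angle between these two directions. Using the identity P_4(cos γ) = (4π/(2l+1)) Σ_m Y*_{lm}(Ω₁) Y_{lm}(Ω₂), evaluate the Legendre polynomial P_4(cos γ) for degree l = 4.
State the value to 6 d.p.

-0.073799

Expand P_4 via completeness: Σ_{m} conj(Y_{4,m}) at Ω₁ times Y_{4,m} at Ω₂ —
  [-4]  conj(Y_{4,-4})(Ω₁) = 0.36826 + 0.24488j ; Y_{4,-4}(Ω₂) = 0.19561 - 0.13110j ; Δ = 0.10414 - 0.00038j
  [-3]  conj(Y_{4,-3})(Ω₁) = 0.00959 - 0.02037j ; Y_{4,-3}(Ω₂) = -0.17380 - 0.36649j ; Δ = -0.00913 + 0.00002j
  [-2]  conj(Y_{4,-2})(Ω₁) = 0.31940 + 0.09650j ; Y_{4,-2}(Ω₂) = -0.20865 + 0.06345j ; Δ = -0.07277 + 0.00013j
  [-1]  conj(Y_{4,-1})(Ω₁) = 0.00373 - 0.02524j ; Y_{4,-1}(Ω₂) = -0.03420 - 0.22997j ; Δ = -0.00593 + 0.00001j
  [+0]  conj(Y_{4,0})(Ω₁) = 0.31633 + 0.00000j ; Y_{4,0}(Ω₂) = -0.27021 + 0.00000j ; Δ = -0.08548 + 0.00000j
  [+1]  conj(Y_{4,1})(Ω₁) = -0.00373 - 0.02524j ; Y_{4,1}(Ω₂) = 0.03420 - 0.22997j ; Δ = -0.00593 - 0.00001j
  [+2]  conj(Y_{4,2})(Ω₁) = 0.31940 - 0.09650j ; Y_{4,2}(Ω₂) = -0.20865 - 0.06345j ; Δ = -0.07277 - 0.00013j
  [+3]  conj(Y_{4,3})(Ω₁) = -0.00959 - 0.02037j ; Y_{4,3}(Ω₂) = 0.17380 - 0.36649j ; Δ = -0.00913 - 0.00002j
  [+4]  conj(Y_{4,4})(Ω₁) = 0.36826 - 0.24488j ; Y_{4,4}(Ω₂) = 0.19561 + 0.13110j ; Δ = 0.10414 + 0.00038j
Total Σ_m = -0.05285 + 0.00000j. Multiply by 1.396263: -0.07380 + 0.00000j. P_4(cos γ) = -0.073799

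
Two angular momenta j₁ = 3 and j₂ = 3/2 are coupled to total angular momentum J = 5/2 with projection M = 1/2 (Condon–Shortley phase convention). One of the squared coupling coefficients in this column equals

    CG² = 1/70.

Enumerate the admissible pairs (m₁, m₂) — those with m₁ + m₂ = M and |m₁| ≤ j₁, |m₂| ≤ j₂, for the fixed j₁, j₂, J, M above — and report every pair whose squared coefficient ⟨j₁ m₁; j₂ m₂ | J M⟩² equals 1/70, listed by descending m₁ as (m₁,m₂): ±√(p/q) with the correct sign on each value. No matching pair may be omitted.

(1,-1/2): −√(1/70)

Admissible pairs with m₁+m₂ = M = 1/2: (-1,3/2), (0,1/2), (1,-1/2), (2,-3/2)
  (m₁,m₂)=(2,-3/2): CG² = 3/7, CG = +√(3/7)
  (m₁,m₂)=(1,-1/2): CG² = 1/70, CG = −√(1/70)   ← matches the target
  (m₁,m₂)=(0,1/2): CG² = 6/35, CG = −√(6/35)
  (m₁,m₂)=(-1,3/2): CG² = 27/70, CG = +√(27/70)
Pairs with CG² = 1/70: (1,-1/2): −√(1/70)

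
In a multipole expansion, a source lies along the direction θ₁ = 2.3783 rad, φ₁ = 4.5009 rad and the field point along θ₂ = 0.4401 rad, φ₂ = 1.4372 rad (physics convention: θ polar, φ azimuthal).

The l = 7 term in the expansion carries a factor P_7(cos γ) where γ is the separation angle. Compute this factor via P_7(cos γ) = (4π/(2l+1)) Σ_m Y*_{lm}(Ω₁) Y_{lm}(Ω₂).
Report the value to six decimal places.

Addition theorem: P_7(cos γ) = (4π/15) Σ_m Y*_{lm}(Ω₁) Y_{lm}(Ω₂), m = −7…7:
  m=-7: (0.03758 + 0.00341j) × (-0.00102 + 0.00076j) = -0.00004 + 0.00002j  (running Σ = -0.00004 + 0.00002j)
  m=-6: (0.04387 - 0.14089j) × (-0.00704 - 0.00727j) = -0.00133 + 0.00067j  (running Σ = -0.00137 + 0.00070j)
  m=-5: (-0.29206 - 0.16465j) × (0.03075 - 0.03898j) = -0.01540 + 0.00632j  (running Σ = -0.01677 + 0.00702j)
  m=-4: (-0.30410 + 0.34336j) × (0.14381 + 0.08511j) = -0.07296 + 0.02350j  (running Σ = -0.08973 + 0.03051j)
  m=-3: (0.16295 + 0.22141j) × (-0.14946 + 0.35273j) = -0.10245 + 0.02439j  (running Σ = -0.19218 + 0.05490j)
  m=-2: (-0.17001 + 0.07653j) × (-0.51459 - 0.14086j) = 0.09827 - 0.01543j  (running Σ = -0.09391 + 0.03947j)
  m=-1: (0.07780 + 0.36235j) × (0.03305 - 0.24588j) = 0.09167 - 0.00715j  (running Σ = -0.00225 + 0.03231j)
  m=0: (-0.07956 + 0.00000j) × (-0.38310 + 0.00000j) = 0.03048 + 0.00000j  (running Σ = 0.02823 + 0.03231j)
  m=1: (-0.07780 + 0.36235j) × (-0.03305 - 0.24588j) = 0.09167 + 0.00715j  (running Σ = 0.11990 + 0.03947j)
  m=2: (-0.17001 - 0.07653j) × (-0.51459 + 0.14086j) = 0.09827 + 0.01543j  (running Σ = 0.21817 + 0.05490j)
  m=3: (-0.16295 + 0.22141j) × (0.14946 + 0.35273j) = -0.10245 - 0.02439j  (running Σ = 0.11572 + 0.03051j)
  m=4: (-0.30410 - 0.34336j) × (0.14381 - 0.08511j) = -0.07296 - 0.02350j  (running Σ = 0.04276 + 0.00702j)
  m=5: (0.29206 - 0.16465j) × (-0.03075 - 0.03898j) = -0.01540 - 0.00632j  (running Σ = 0.02736 + 0.00070j)
  m=6: (0.04387 + 0.14089j) × (-0.00704 + 0.00727j) = -0.00133 - 0.00067j  (running Σ = 0.02603 + 0.00002j)
  m=7: (-0.03758 + 0.00341j) × (0.00102 + 0.00076j) = -0.00004 - 0.00002j  (running Σ = 0.02599 - 0.00000j)
Accumulated sum 0.02599 - 0.00000j; after 4π/(2l+1) scaling, 0.02177 - 0.00000j ⇒ P_7 = 0.021771

0.021771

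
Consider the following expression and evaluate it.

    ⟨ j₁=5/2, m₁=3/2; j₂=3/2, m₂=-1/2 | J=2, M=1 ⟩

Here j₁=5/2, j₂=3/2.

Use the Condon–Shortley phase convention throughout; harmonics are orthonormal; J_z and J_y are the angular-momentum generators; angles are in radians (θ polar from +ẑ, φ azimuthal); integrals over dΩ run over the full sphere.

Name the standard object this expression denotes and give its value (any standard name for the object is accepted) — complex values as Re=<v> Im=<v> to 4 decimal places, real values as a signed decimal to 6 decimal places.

Clebsch–Gordan coefficient, +√(1/42) ≈ +0.154303

This is a Clebsch–Gordan (vector-coupling) coefficient.
triangle: 2!·3!·1!/7! = 12/5040
(j±m)!: 4!·1!·1!·2!·3!·1! = 288
prefactor² = (2J+1)·Δ·N² = 24/7
  k=0: +1/(0!·2!·1!·1!·2!·0!) = 1/4
  k=1: −1/(1!·1!·0!·0!·3!·1!) = -1/6
Σ = 1/12  ⇒  CG² = 24/7·(1/12)² = 1/42
CG = +√(1/42) = +0.154303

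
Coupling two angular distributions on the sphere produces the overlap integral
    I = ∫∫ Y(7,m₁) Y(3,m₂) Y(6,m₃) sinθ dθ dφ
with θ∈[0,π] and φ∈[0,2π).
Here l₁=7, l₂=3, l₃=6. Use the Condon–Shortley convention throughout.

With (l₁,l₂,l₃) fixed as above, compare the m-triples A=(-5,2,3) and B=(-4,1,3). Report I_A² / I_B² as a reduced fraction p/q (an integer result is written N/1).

125/162

Same 7,3,6: normalisation and zero-m 3j drop out of the ratio.
A: Δ: 4! 10! 2! / 17! → 1/2042040; sum: t=3:−1/4354560 t=4:+1/1935360 = 1/3483648; 3j²(7 3 6; -5 2 3) = Δ·Π!·Σ² = 125/12376  (sign -1)
B: Δ: 4! 10! 2! / 17! → 1/2042040; sum: t=2:+1/2903040 t=3:−1/483840 t=4:+1/1451520 = -1/967680; 3j²(7 3 6; -4 1 3) = Δ·Π!·Σ² = 81/6188  (sign +1)
I_A²/I_B² = (125/12376)/(81/6188) = 125/162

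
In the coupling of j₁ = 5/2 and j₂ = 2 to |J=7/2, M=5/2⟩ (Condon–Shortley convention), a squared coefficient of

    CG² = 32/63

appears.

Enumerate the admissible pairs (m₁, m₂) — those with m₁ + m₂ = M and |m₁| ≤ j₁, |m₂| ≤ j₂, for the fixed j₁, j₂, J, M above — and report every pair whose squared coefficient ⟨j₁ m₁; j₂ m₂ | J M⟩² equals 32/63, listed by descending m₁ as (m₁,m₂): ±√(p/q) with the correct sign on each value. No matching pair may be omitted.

Admissible pairs with m₁+m₂ = M = 5/2: (1/2,2), (3/2,1), (5/2,0)
  (m₁,m₂)=(5/2,0): CG² = 10/21, CG = +√(10/21)
  (m₁,m₂)=(3/2,1): CG² = 1/63, CG = +√(1/63)
  (m₁,m₂)=(1/2,2): CG² = 32/63, CG = −√(32/63)   ← matches the target
Pairs with CG² = 32/63: (1/2,2): −√(32/63)

(1/2,2): −√(32/63)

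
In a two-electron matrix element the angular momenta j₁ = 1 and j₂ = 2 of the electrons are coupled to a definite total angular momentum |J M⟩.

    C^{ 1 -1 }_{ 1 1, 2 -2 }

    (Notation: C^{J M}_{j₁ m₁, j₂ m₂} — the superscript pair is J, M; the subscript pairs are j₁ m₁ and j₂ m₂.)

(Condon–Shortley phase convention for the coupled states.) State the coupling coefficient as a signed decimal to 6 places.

+0.774597  (= +√(3/5))

√[3·2!0!2!/5! · 2!0!0!4!0!2!] = √(48/5)
  +(−1)^0/∏(0,2,0,0,0,2)! = 1/4  (running 1/4)
⟨..|..⟩ = √(48/5)·(1/4) = +0.774597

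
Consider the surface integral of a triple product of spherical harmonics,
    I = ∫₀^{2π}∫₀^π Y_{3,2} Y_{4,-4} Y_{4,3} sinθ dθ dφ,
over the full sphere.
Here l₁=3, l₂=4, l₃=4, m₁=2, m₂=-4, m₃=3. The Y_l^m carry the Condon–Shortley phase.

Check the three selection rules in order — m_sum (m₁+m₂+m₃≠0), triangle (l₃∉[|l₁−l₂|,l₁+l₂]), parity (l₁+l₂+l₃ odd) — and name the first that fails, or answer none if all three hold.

m_sum

Σmᵢ = 1  ✗
l₃∈[|l₁−l₂|,l₁+l₂]=[1,7], have l₃=4
Σlᵢ = 11 ⇒ odd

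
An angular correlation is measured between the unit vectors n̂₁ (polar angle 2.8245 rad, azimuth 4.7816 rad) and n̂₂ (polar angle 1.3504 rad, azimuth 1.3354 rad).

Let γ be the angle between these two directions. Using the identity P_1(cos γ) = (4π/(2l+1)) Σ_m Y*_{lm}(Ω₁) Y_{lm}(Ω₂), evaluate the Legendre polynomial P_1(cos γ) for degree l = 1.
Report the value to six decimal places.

-0.497974

Addition theorem: P_1(cos γ) = (4π/3) Σ_m Y*_{lm}(Ω₁) Y_{lm}(Ω₂), m = −1…1:
  [-1]  conj(Y_{1,-1})(Ω₁) = +0.007450-0.107469i ; Y_{1,-1}(Ω₂) = +0.078630-0.327839i ; Δ = -0.034647-0.010893i
  [+0]  conj(Y_{1,0})(Ω₁) = -0.464244-0.000000i ; Y_{1,0}(Ω₂) = +0.106817+0.000000i ; Δ = -0.049589-0.000000i
  [+1]  conj(Y_{1,1})(Ω₁) = -0.007450-0.107469i ; Y_{1,1}(Ω₂) = -0.078630-0.327839i ; Δ = -0.034647+0.010893i
Accumulated sum -0.118882+0.000000i; after 4π/(2l+1) scaling, -0.497974+0.000000i ⇒ P_1 = -0.497974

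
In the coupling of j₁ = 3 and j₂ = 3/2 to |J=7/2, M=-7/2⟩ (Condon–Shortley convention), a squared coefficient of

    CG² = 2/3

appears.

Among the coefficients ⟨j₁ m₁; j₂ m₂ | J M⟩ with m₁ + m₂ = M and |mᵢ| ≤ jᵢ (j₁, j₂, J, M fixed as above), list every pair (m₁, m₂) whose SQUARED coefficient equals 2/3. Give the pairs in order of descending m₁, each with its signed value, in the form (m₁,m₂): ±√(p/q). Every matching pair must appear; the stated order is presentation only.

(-3,-1/2): −√(2/3)

Admissible pairs with m₁+m₂ = M = -7/2: (-3,-1/2), (-2,-3/2)
  (m₁,m₂)=(-2,-3/2): CG² = 1/3, CG = +√(1/3)
  (m₁,m₂)=(-3,-1/2): CG² = 2/3, CG = −√(2/3)   ← matches the target
Pairs with CG² = 2/3: (-3,-1/2): −√(2/3)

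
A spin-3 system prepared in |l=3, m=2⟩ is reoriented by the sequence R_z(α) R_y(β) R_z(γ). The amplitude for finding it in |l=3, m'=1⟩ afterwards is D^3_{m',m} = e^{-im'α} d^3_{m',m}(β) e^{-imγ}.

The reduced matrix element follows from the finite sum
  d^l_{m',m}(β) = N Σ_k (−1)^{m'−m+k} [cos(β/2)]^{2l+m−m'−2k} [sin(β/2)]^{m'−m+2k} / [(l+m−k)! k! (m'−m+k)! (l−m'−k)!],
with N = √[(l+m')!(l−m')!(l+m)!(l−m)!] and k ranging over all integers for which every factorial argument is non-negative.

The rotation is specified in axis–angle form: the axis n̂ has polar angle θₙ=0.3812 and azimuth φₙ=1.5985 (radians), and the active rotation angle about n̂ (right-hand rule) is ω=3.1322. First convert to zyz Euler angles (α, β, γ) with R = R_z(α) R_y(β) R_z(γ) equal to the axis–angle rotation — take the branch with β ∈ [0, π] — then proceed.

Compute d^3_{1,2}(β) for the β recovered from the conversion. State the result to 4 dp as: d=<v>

d=0.5502

Axis–angle → zyz. n̂ = (sinθₙcosφₙ, sinθₙsinφₙ, cosθₙ) = (-0.010305, +0.371892, +0.928219), ω = 3.1322.
R = I cosω + sinω [n̂]ₓ + (1−cosω) n̂n̂ᵀ gives
  R = [-0.999743, -0.016383, -0.015638; +0.001053, -0.723355, +0.690476; -0.022624, +0.690282, +0.723187]
β = atan2(√(R₁₃²+R₂₃²), R₃₃) = 0.762391; α = atan2(R₂₃, R₁₃) mod 2π = 1.593441; γ = atan2(R₃₂, −R₃₁) mod 2π = 1.538033
d^3_{1,2}(β=0.7624) via the finite sum:
c=cos(0.762391/2)=0.928221, s=sin(0.762391/2)=0.372030; N=√[24·2·120·1]=75.894664
k∈{1,2} keeps every argument non-negative
  k=1: (−1)^0·75.8947/(24)·0.9282^5·0.3720^1 = +0.810652
  k=2: (−1)^1·75.8947/(12)·0.9282^3·0.3720^3 = -0.260447
d^3_{1,2}(0.7624) = +0.810652 -0.260447 = +0.550205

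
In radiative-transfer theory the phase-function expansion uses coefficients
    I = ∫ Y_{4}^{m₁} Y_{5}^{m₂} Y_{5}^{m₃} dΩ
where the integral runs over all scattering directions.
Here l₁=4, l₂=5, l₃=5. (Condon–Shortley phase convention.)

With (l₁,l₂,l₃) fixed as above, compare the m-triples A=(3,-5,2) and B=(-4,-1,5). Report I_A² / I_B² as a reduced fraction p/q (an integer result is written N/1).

l's match ⇒ only the (l;m) 3-j factors differ between A and B.
A: triangle coeff Δ(4,5,5) = 1/3153150; Σ_t [0,0]: t=0:+1/103680 = 1/103680; (3j)²=7/429 [(4 5 5; 3 -5 2)], sign=-1
B: triangle coeff Δ(4,5,5) = 1/3153150; Σ_t [4,4]: t=4:+1/414720 = 1/414720; (3j)²=2/429 [(4 5 5; -4 -1 5)], sign=+1
I_A²/I_B² = (7/429)/(2/429) = 7/2

7/2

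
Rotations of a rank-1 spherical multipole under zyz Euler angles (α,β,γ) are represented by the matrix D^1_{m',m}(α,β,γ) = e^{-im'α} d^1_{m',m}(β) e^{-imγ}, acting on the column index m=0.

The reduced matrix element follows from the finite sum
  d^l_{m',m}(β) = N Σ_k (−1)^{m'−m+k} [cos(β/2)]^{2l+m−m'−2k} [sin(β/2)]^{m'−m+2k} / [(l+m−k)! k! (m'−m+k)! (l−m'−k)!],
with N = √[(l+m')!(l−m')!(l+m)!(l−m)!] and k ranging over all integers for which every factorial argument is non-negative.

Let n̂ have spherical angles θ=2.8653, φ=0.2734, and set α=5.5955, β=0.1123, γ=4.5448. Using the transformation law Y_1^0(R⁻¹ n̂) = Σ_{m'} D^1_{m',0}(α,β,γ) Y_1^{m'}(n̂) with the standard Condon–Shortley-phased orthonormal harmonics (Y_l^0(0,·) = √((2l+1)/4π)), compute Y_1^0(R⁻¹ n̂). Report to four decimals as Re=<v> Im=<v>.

Re=-0.4586 Im=0.0000

Need the full column D^1_{m',0} for m'=−1..1 at α=5.5955, β=0.1123, γ=4.5448.
cos(β/2)=0.998424, sin(β/2)=0.056120
d^1_{-1,0}: single k=1 term ⇒ +0.079241;  D = +0.061231-0.050298i
d^1_{0,0}: k∈[0..1] ⇒ +0.996850 -0.003150 = +0.993701;  D = +0.993701+0.000000i
d^1_{1,0}: single k=0 term ⇒ -0.079241;  D = -0.061231-0.050298i
Y_1^{m'}(θ=2.8653,φ=0.2734) and Σ D·Y over m':
  (+0.0612-0.0503i)·(+0.0907-0.0254i)  (+0.9937+0.0000i)·(-0.4701+0.0000i)  (-0.0612-0.0503i)·(-0.0907-0.0254i)
Y_1^0(R⁻¹ n̂) = -0.458557+0.000000i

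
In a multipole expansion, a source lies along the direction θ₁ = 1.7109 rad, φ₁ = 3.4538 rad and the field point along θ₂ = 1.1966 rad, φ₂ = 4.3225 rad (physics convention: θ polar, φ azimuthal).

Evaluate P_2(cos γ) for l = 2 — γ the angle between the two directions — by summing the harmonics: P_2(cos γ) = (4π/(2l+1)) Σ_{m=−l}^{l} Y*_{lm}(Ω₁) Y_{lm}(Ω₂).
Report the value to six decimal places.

Summing Y*_{l m}(θ₁,φ₁)·Y_{l m}(θ₂,φ₂) over m ∈ [−2, 2]; prefactor 4π/(2·2+1) = 2.513274:
  m=-2: Y*=0.30728 + 0.22142j  Y=-0.23797 - 0.23531j  product -0.02102 - 0.12500j
  m=-1: Y*=0.10166 + 0.03281j  Y=-0.09990 + 0.24312j  product -0.01813 + 0.02144j
  m=+0: Y*=-0.29694 + 0.00000j  Y=-0.18897 + 0.00000j  product 0.05611 + 0.00000j
  m=+1: Y*=-0.10166 + 0.03281j  Y=0.09990 + 0.24312j  product -0.01813 - 0.02144j
  m=+2: Y*=0.30728 - 0.22142j  Y=-0.23797 + 0.23531j  product -0.02102 + 0.12500j
Total Σ_m = -0.02219 + 0.00000j. Multiply by 2.513274: -0.05578 + 0.00000j. P_2(cos γ) = -0.055776

-0.055776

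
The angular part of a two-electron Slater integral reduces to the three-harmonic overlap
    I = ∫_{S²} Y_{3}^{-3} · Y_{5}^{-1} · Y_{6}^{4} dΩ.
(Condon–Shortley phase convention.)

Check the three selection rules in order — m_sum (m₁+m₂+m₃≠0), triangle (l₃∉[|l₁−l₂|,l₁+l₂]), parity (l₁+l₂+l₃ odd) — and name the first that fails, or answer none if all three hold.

azimuthal sum: -3 − 1 + 4 = 0  ✓
2 ≤ 6 ≤ 8 (triangle on l)  ✓
L = 3 + 5 + 6 = 14 (even)  ✓

none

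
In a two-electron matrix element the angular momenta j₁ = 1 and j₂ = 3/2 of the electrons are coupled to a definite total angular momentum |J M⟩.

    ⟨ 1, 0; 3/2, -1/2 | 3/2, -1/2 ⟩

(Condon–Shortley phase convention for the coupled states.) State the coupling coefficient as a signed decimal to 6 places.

j₁+j₂−J=1  J+j₁−j₂=1  J−j₁+j₂=2  j₁+j₂+J+1=5
(j₁±m₁, j₂±m₂, J±M) = (1,1,1,2,1,2)
P² = 4/15
sum k=0..1:
  [0] +1/1 = 1
  [1] −1/2 = -1/2
S = 1/2
C² = P²·S² = 1/15 ; C = +0.258199

+0.258199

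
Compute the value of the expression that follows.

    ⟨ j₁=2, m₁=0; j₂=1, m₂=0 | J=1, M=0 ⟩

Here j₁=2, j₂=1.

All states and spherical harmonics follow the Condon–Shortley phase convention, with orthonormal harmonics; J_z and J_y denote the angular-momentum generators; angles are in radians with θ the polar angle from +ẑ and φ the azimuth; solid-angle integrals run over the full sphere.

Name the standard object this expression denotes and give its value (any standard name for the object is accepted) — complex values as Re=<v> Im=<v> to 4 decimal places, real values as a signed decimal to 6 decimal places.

This is a Clebsch–Gordan (vector-coupling) coefficient.
triangle: 2!×2!×0!/5! = 4/120
(j±m)!: 2!×2!×1!×1!×1!×1! = 4
prefactor² = (2J+1)×Δ×N² = 2/5
  k=1: −1/(1!×1!×1!×0!×1!×0!) = -1
Σ = -1  ⇒  CG² = 2/5×(-1)² = 2/5
CG = −√(2/5) = -0.632456

Clebsch–Gordan coefficient, −√(2/5) ≈ -0.632456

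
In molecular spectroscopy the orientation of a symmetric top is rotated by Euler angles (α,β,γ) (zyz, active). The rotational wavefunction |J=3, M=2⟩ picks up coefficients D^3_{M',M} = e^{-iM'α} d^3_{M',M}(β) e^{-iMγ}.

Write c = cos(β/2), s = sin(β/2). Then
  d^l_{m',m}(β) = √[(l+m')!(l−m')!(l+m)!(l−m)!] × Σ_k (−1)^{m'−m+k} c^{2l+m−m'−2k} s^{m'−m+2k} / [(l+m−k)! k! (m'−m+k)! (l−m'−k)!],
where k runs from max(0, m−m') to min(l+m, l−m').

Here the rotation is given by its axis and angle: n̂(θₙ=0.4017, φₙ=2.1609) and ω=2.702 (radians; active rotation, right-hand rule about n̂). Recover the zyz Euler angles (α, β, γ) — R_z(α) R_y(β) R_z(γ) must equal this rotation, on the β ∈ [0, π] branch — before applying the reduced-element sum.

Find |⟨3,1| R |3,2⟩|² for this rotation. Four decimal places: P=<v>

P=0.2880

Axis–angle → zyz. n̂ = (sinθₙcosφₙ, sinθₙsinφₙ, cosθₙ) = (-0.217562, +0.324862, +0.920398), ω = 2.7020.
R = I cosω + sinω [n̂]ₓ + (1−cosω) n̂n̂ᵀ gives
  R = [-0.814759, -0.526330, -0.243197; +0.257059, -0.703889, +0.662164; -0.519700, +0.476988, +0.708798]
β = atan2(√(R₁₃²+R₂₃²), R₃₃) = 0.783004; α = atan2(R₂₃, R₁₃) mod 2π = 1.922778; γ = atan2(R₃₂, −R₃₁) mod 2π = 0.742571
First d^3_{1,2}(β=0.7830), then the phase factors e^{-i(1)α} and e^{-i(2)γ}:
With c≡cos(β/2)=0.924337 and s≡sin(β/2)=0.381577, N=[24·2·120·1]^{1/2}=75.894664
Admissible k: 1..2 (factorial args all ≥0)
  k=1: (−1)^0·75.8947/(24)·0.9243^5·0.3816^1 = +0.814206
  k=2: (−1)^1·75.8947/(12)·0.9243^3·0.3816^3 = -0.277503
d^3_{1,2}(0.7830) = +0.814206 -0.277503 = +0.536702
|D^3_{1,2}|² = |d^3_{1,2}(β)|² = (+0.536702)² = 0.288049 (the z-rotation phases have unit modulus)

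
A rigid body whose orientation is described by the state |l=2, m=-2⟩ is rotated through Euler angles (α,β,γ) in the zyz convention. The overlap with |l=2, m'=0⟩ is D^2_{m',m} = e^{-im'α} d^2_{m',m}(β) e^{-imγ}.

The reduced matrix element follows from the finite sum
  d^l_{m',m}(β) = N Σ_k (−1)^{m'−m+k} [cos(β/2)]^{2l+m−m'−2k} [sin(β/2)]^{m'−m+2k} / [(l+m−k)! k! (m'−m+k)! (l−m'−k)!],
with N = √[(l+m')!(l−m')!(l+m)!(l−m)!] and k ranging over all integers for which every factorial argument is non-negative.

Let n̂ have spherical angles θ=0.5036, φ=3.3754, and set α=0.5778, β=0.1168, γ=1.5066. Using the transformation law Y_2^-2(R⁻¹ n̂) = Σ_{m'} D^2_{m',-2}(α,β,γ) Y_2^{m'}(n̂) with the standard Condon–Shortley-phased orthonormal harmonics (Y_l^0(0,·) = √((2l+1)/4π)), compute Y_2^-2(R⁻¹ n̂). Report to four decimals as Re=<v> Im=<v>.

Need the full column D^2_{m',-2} for m'=−2..2 at α=0.5778, β=0.1168, γ=1.5066.
cos(β/2)=0.998295, sin(β/2)=0.058367
d^2_{-2,-2}: single k=0 term ⇒ +0.993198;  D = -0.513693-0.850037i
d^2_{-1,-2}: single k=0 term ⇒ -0.116138;  D = +0.104606+0.050454i
d^2_{0,-2}: single k=0 term ⇒ +0.008316;  D = -0.008248+0.001065i
d^2_{1,-2}: single k=0 term ⇒ -0.000397;  D = +0.000302-0.000258i
d^2_{2,-2}: single k=0 term ⇒ +0.000012;  D = -0.000003+0.000011i
Y_2^{m'}(θ=0.5036,φ=3.3754) and Σ D·Y over m':
  (-0.5137-0.8500i)·(+0.0803-0.0405i)  (+0.1046+0.0505i)·(-0.3176+0.0757i)  (-0.0082+0.0011i)·(+0.4104+0.0000i)  (+0.0003-0.0003i)·(+0.3176+0.0757i)  (-0.0000+0.0000i)·(+0.0803+0.0405i)
Y_2^-2(R⁻¹ n̂) = -0.116033-0.055162i

Re=-0.1160 Im=-0.0552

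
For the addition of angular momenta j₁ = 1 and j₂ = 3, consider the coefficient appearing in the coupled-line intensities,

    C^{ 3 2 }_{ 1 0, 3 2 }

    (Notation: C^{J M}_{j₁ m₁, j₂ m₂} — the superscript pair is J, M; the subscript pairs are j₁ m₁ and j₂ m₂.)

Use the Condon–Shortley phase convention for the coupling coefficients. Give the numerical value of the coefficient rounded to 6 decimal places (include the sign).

-0.577350

√[7·1!1!5!/8! · 1!1!5!1!5!1!] = √(300)
  +(−1)^0/∏(0,1,1,5,0,0)! = 1/120  (running 1/120)
  +(−1)^1/∏(1,0,0,4,1,1)! = -1/24  (running -1/30)
⟨..|..⟩ = √(300)·(-1/30) = -0.577350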